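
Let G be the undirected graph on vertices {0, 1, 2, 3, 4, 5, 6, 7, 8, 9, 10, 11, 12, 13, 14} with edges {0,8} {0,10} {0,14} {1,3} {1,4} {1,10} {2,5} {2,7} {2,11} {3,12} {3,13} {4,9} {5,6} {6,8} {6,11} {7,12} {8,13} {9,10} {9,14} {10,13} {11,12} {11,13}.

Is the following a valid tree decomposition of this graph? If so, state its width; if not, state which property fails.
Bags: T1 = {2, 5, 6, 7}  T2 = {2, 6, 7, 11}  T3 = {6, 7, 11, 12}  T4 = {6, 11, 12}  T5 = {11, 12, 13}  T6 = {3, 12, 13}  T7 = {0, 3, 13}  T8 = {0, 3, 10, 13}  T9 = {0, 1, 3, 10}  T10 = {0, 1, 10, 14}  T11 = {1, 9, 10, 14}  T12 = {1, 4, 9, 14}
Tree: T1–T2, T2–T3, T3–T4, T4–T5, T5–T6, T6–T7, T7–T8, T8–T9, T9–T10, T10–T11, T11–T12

A tree decomposition must satisfy three properties: every vertex lies in some bag; for every edge, both endpoints lie together in some bag; and for every vertex, the bags containing it form a connected subtree. Here vertex 8 appears in no bag, so the decomposition is invalid.

No — vertex 8 appears in no bag.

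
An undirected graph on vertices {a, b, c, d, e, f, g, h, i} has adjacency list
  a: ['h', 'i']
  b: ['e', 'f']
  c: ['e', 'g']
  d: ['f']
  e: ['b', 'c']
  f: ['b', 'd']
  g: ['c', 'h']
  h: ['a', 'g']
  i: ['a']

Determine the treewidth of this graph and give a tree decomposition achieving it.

Treewidth 1.
Bags: B1 = {d, f}  B2 = {b, f}  B3 = {b, e}  B4 = {c, e}  B5 = {c, g}  B6 = {g, h}  B7 = {a, h}  B8 = {a, i}
Tree: B1–B2, B2–B3, B3–B4, B4–B5, B5–B6, B6–B7, B7–B8

Every bag has size at most 2, so the width is 2 − 1 = 1 and tw(G) ≤ 1. G has an edge, so its treewidth is at least 1. Hence tw(G) = 1 exactly.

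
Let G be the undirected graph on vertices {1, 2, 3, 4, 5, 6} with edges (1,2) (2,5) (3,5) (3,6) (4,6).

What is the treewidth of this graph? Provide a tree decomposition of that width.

Treewidth 1.
One such decomposition:
Bags: B1 = {2, 5}  B2 = {1, 2}  B3 = {3, 5}  B4 = {3, 6}  B5 = {4, 6}
Tree: B1–B2, B1–B3, B3–B4, B4–B5

Each bag holds 2 vertices, so the decomposition has width 1, which upper-bounds the treewidth. Any graph with an edge has treewidth ≥ 1, and G has the edge 2–5. Therefore the treewidth is 1.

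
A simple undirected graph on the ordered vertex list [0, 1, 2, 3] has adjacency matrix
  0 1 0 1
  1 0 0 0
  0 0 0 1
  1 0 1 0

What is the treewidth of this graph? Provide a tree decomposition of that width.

Treewidth 1.
One such decomposition:
Bags: B1 = {2, 3}  B2 = {0, 3}  B3 = {0, 1}
Tree: B1–B2, B2–B3

The largest bag has 2 vertices, giving width 1; this decomposition certifies tw(G) ≤ 1. G has an edge, so its treewidth is at least 1. Combining the bounds, tw(G) = 1.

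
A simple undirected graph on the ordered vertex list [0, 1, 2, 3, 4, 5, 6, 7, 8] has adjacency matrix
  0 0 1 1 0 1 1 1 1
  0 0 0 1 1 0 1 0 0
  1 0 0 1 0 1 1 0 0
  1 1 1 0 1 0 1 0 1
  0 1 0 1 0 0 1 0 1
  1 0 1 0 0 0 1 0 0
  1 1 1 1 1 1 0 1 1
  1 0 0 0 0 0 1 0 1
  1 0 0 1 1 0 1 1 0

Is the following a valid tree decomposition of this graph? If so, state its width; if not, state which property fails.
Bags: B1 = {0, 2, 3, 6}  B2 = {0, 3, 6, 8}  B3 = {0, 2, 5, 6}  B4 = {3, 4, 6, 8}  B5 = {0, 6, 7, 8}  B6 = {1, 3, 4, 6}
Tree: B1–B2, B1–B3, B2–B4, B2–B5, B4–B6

Vertex coverage: the bags together contain {0, 1, 2, 3, 4, 5, 6, 7, 8}, the full vertex set. Edge coverage: each edge of G has both endpoints in at least one bag. Running intersection: for every vertex, the bags containing it form a connected subtree. All three properties hold, so this is a valid tree decomposition of width max|bag| − 1 = 3, and hence tw(G) ≤ 3.

Yes; width 3.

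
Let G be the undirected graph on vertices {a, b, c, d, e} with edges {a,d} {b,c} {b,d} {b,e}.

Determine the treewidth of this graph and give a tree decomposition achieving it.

Each bag holds 2 vertices, so the decomposition has width 1, which upper-bounds the treewidth. Since G has at least one edge (e.g. d–b), it is not an edgeless graph, so tw(G) ≥ 1. Therefore the treewidth is 1.

Treewidth 1.
Bags: B1 = {b, d}  B2 = {b, e}  B3 = {b, c}  B4 = {a, d}
Tree: B1–B2, B1–B3, B1–B4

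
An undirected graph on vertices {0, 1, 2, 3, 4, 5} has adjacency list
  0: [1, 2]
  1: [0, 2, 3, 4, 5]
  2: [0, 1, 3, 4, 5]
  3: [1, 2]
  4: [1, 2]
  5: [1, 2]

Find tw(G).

2

A width-2 tree decomposition is:
Bags: B1 = {0, 1, 2}  B2 = {1, 2, 4}  B3 = {1, 2, 5}  B4 = {1, 2, 3}
Tree: B1–B2, B1–B3, B2–B4
Each bag holds 3 vertices, so the decomposition has width 2, which upper-bounds the treewidth. On the other hand G contains the 3-clique {0, 1, 2}. A clique must lie in a single bag of any decomposition, so no decomposition can have width below 2. Therefore the treewidth is 2.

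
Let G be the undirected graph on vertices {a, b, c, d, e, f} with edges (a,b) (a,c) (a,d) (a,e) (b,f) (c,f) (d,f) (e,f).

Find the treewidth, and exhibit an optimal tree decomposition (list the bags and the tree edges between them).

Treewidth 2.
Bags: B1 = {a, c, f}  B2 = {a, d, f}  B3 = {a, e, f}  B4 = {a, b, f}
Tree: B1–B2, B2–B3, B3–B4

Each bag holds 3 vertices, so the decomposition has width 2, which upper-bounds the treewidth. The edges c–f–d–a–c form a cycle, so G is not a tree and its treewidth is at least 2. Combining the bounds, tw(G) = 2.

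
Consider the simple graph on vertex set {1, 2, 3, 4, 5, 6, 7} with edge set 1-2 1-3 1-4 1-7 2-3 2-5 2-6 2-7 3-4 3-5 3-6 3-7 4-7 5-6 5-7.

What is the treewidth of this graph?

3

A width-3 tree decomposition is:
Bags: B1 = {1, 3, 4, 7}  B2 = {1, 2, 3, 7}  B3 = {2, 3, 5, 7}  B4 = {2, 3, 5, 6}
Tree: B1–B2, B2–B3, B3–B4
The largest bag has 4 vertices, giving width 3; this decomposition certifies tw(G) ≤ 3. For the lower bound, the 4 vertices {1, 2, 3, 7} are pairwise adjacent, and any tree decomposition puts a clique entirely inside one bag — forcing width ≥ 3. Hence tw(G) = 3 exactly.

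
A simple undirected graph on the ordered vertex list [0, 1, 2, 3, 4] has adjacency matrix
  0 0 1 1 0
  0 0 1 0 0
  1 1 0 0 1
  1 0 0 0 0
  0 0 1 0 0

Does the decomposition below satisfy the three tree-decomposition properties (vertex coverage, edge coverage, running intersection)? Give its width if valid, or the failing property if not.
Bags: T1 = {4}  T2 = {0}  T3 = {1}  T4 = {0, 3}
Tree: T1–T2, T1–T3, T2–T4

No — vertex 2 appears in no bag.

A tree decomposition must satisfy three properties: every vertex lies in some bag; for every edge, both endpoints lie together in some bag; and for every vertex, the bags containing it form a connected subtree. Here vertex 2 appears in no bag, so the decomposition is invalid.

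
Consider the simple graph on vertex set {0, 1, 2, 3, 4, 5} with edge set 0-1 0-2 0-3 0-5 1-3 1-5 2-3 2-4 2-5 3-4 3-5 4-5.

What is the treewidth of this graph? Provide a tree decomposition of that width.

The largest bag has 4 vertices, giving width 3; this decomposition certifies tw(G) ≤ 3. For the lower bound, the 4 vertices {0, 1, 3, 5} are pairwise adjacent, and any tree decomposition puts a clique entirely inside one bag — forcing width ≥ 3. Therefore the treewidth is 3.

Treewidth 3.
One such decomposition:
Bags: B1 = {0, 2, 3, 5}  B2 = {0, 1, 3, 5}  B3 = {2, 3, 4, 5}
Tree: B1–B2, B1–B3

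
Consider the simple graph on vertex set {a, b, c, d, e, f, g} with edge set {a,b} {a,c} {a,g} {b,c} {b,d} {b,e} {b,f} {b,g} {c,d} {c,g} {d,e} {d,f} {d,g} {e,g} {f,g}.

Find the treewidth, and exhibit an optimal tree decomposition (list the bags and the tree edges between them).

Treewidth 3.
Bags: B1 = {b, c, d, g}  B2 = {b, d, f, g}  B3 = {a, b, c, g}  B4 = {b, d, e, g}
Tree: B1–B2, B1–B3, B2–B4

Each bag holds 4 vertices, so the decomposition has width 3, which upper-bounds the treewidth. Conversely, {b, d, e, g} is a clique of size 4, and the vertices of any clique must share a bag in every tree decomposition; so some bag has ≥ 4 vertices and tw(G) ≥ 3. Hence tw(G) = 3 exactly.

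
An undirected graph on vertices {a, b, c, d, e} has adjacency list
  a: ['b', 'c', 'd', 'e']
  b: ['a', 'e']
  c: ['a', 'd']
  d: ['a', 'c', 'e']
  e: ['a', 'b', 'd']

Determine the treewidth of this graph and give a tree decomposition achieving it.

The largest bag has 3 vertices, giving width 2; this decomposition certifies tw(G) ≤ 2. For the lower bound, the 3 vertices {a, d, e} are pairwise adjacent, and any tree decomposition puts a clique entirely inside one bag — forcing width ≥ 2. The upper and lower bounds meet at 2, so that is the treewidth.

Treewidth 2.
One optimal decomposition is:
Bags: B1 = {a, d, e}  B2 = {a, b, e}  B3 = {a, c, d}
Tree: B1–B2, B1–B3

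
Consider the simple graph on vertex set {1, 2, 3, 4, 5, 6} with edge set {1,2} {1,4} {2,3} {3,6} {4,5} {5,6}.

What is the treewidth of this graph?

2

A width-2 tree decomposition is:
Bags: B1 = {1, 4, 5}  B2 = {1, 5, 6}  B3 = {1, 3, 6}  B4 = {1, 2, 3}
Tree: B1–B2, B2–B3, B3–B4
Each bag holds 3 vertices, so the decomposition has width 2, which upper-bounds the treewidth. Since 1–4–5–6–3–2–1 is a cycle in G, G is not acyclic. Forests are exactly the graphs of treewidth ≤ 1, so tw(G) ≥ 2. Combining the bounds, tw(G) = 2.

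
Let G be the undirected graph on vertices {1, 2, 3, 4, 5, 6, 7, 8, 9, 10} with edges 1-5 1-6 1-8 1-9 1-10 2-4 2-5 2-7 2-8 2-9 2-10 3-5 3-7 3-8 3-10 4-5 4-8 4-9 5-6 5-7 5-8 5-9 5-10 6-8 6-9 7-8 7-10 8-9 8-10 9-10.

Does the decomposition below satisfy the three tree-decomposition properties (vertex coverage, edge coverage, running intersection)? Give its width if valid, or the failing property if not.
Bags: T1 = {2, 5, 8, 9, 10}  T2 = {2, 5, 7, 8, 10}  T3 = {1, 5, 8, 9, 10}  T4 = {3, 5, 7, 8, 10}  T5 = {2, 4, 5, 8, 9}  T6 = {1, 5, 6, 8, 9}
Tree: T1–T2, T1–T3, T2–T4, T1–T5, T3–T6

Yes; width 4.

Every vertex of G appears in some bag (union = {1, 2, 3, 4, 5, 6, 7, 8, 9, 10}); every edge is covered by a bag; and for each vertex v the set of bags containing v is connected in the bag tree. The decomposition is therefore valid. The largest bag has 5 vertices, so the width is 4.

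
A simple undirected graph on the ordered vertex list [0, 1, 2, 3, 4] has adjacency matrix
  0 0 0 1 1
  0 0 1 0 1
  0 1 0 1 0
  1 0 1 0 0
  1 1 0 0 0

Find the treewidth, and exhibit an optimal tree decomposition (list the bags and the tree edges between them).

Treewidth 2.
Bags: B1 = {1, 2, 4}  B2 = {0, 2, 4}  B3 = {0, 2, 3}
Tree: B1–B2, B2–B3

Each bag holds 3 vertices, so the decomposition has width 2, which upper-bounds the treewidth. The edges 2–1–4–0–3–2 form a cycle, so G is not a tree and its treewidth is at least 2. Therefore the treewidth is 2.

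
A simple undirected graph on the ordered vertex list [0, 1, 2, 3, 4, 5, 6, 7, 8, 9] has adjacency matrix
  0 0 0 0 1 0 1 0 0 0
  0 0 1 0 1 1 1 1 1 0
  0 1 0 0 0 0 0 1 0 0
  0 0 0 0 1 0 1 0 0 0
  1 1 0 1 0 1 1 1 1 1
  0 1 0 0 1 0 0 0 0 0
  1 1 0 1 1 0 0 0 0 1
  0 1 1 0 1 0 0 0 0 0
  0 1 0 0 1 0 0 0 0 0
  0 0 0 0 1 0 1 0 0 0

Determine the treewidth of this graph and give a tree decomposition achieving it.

Each bag holds 3 vertices, so the decomposition has width 2, which upper-bounds the treewidth. Conversely, {1, 2, 7} is a clique of size 3, and the vertices of any clique must share a bag in every tree decomposition; so some bag has ≥ 3 vertices and tw(G) ≥ 2. The upper and lower bounds meet at 2, so that is the treewidth.

Treewidth 2.
One optimal decomposition is:
Bags: B1 = {1, 4, 8}  B2 = {1, 4, 6}  B3 = {1, 4, 5}  B4 = {1, 4, 7}  B5 = {3, 4, 6}  B6 = {1, 2, 7}  B7 = {4, 6, 9}  B8 = {0, 4, 6}
Tree: B1–B2, B1–B3, B3–B4, B2–B5, B4–B6, B5–B7, B2–B8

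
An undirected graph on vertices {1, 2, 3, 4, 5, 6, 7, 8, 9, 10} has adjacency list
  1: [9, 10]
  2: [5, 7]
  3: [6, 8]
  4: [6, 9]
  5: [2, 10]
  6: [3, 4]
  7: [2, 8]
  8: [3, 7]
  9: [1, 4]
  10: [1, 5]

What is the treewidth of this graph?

2

A width-2 tree decomposition is:
Bags: B1 = {3, 4, 6}  B2 = {3, 4, 9}  B3 = {1, 3, 9}  B4 = {1, 3, 10}  B5 = {3, 5, 10}  B6 = {2, 3, 5}  B7 = {2, 3, 7}  B8 = {3, 7, 8}
Tree: B1–B2, B2–B3, B3–B4, B4–B5, B5–B6, B6–B7, B7–B8
Each bag holds 3 vertices, so the decomposition has width 2, which upper-bounds the treewidth. The edges 3–6–4–9–1–10–5–2–7–8–3 form a cycle, so G is not a tree and its treewidth is at least 2. Combining the bounds, tw(G) = 2.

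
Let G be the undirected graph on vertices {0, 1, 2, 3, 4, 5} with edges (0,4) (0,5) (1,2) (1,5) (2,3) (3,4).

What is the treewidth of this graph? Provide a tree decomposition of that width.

Treewidth 2.
One such decomposition:
Bags: B1 = {2, 3, 4}  B2 = {0, 2, 4}  B3 = {0, 2, 5}  B4 = {1, 2, 5}
Tree: B1–B2, B2–B3, B3–B4

Every bag has size at most 3, so the width is 3 − 1 = 2 and tw(G) ≤ 2. Since 2–3–4–0–5–1–2 is a cycle in G, G is not acyclic. Forests are exactly the graphs of treewidth ≤ 1, so tw(G) ≥ 2. Combining the bounds, tw(G) = 2.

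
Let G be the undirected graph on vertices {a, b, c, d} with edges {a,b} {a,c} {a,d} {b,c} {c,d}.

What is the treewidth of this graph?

2

A width-2 tree decomposition is:
Bags: B1 = {a, b, c}  B2 = {a, c, d}
Tree: B1–B2
Each bag holds 3 vertices, so the decomposition has width 2, which upper-bounds the treewidth. For the lower bound, the 3 vertices {a, c, d} are pairwise adjacent, and any tree decomposition puts a clique entirely inside one bag — forcing width ≥ 2. Hence tw(G) = 2 exactly.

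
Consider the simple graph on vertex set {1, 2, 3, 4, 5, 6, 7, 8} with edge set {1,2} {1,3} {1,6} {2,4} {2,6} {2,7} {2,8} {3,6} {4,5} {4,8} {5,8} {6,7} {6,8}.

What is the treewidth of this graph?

2

A width-2 tree decomposition is:
Bags: B1 = {2, 6, 8}  B2 = {2, 6, 7}  B3 = {1, 2, 6}  B4 = {1, 3, 6}  B5 = {2, 4, 8}  B6 = {4, 5, 8}
Tree: B1–B2, B2–B3, B3–B4, B1–B5, B5–B6
Every bag has size at most 3, so the width is 3 − 1 = 2 and tw(G) ≤ 2. Conversely, {2, 4, 8} is a clique of size 3, and the vertices of any clique must share a bag in every tree decomposition; so some bag has ≥ 3 vertices and tw(G) ≥ 2. Therefore the treewidth is 2.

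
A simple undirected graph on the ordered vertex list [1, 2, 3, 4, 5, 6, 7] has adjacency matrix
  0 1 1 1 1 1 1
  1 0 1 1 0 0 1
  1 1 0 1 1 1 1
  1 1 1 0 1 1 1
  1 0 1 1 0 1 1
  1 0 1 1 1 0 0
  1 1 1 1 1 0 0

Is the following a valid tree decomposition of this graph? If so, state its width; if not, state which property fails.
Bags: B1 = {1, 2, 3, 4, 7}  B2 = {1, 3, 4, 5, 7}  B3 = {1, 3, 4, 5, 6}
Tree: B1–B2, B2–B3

Yes; width 4.

Checking the three conditions: (i) the bags cover all of {1, 2, 3, 4, 5, 6, 7}; (ii) for each edge, some bag contains both endpoints; (iii) the bags containing any fixed vertex form a subtree. All hold, so the decomposition is valid with width 5 − 1 = 4.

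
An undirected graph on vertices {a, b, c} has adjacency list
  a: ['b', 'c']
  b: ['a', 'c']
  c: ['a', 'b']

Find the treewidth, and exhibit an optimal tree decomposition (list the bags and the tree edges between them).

With just one bag of size 3, the width is 3 − 1 = 2, so tw(G) ≤ 2. On the other hand G contains the 3-clique {a, b, c}. A clique must lie in a single bag of any decomposition, so no decomposition can have width below 2. Therefore the treewidth is 2.

Treewidth 2.
Bags: B1 = {a, b, c}
Tree: (single bag)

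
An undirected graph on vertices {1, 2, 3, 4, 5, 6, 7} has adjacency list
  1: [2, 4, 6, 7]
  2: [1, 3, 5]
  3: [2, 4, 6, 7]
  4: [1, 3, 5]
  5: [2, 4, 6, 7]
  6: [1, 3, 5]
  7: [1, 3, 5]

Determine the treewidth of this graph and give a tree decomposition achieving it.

Treewidth 3.
One such decomposition:
Bags: B1 = {1, 3, 4, 5}  B2 = {1, 3, 5, 6}  B3 = {1, 3, 5, 7}  B4 = {1, 2, 3, 5}
Tree: B1–B2, B2–B3, B3–B4

Every bag has size at most 4, so the width is 4 − 1 = 3 and tw(G) ≤ 3. For the lower bound: the 4 vertex sets {4,5}, {3,6}, {1}, {7} are disjoint, each induces a connected subgraph, and every pair is joined by at least one edge of G. Contracting each set to a single vertex therefore yields K_{4} as a minor, and since treewidth is minor-monotone, tw(G) ≥ tw(K_{4}) = 3. Hence tw(G) = 3 exactly.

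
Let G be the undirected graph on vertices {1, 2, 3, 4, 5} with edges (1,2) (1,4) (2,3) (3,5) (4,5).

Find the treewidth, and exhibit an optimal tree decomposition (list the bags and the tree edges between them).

Treewidth 2.
One optimal decomposition is:
Bags: B1 = {1, 4, 5}  B2 = {1, 2, 5}  B3 = {2, 3, 5}
Tree: B1–B2, B2–B3

The largest bag has 3 vertices, giving width 2; this decomposition certifies tw(G) ≤ 2. The edges 5–4–1–2–3–5 form a cycle, so G is not a tree and its treewidth is at least 2. Combining the bounds, tw(G) = 2.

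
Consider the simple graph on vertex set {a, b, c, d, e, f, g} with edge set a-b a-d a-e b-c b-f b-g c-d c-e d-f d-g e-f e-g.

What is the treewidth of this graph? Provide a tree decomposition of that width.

Every bag has size at most 4, so the width is 4 − 1 = 3 and tw(G) ≤ 3. For the lower bound: the 4 vertex sets {a,d}, {b,g}, {e}, {f} are disjoint, each induces a connected subgraph, and every pair is joined by at least one edge of G. Contracting each set to a single vertex therefore yields K_{4} as a minor, and since treewidth is minor-monotone, tw(G) ≥ tw(K_{4}) = 3. Combining the bounds, tw(G) = 3.

Treewidth 3.
One such decomposition:
Bags: B1 = {a, b, d, e}  B2 = {b, d, e, g}  B3 = {b, d, e, f}  B4 = {b, c, d, e}
Tree: B1–B2, B2–B3, B3–B4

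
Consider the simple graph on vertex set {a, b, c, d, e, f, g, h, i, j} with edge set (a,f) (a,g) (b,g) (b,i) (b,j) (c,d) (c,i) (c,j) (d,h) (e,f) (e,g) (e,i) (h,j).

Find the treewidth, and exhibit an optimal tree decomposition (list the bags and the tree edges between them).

Each bag holds 3 vertices, so the decomposition has width 2, which upper-bounds the treewidth. The edges h–d–c–j–h form a cycle, so G is not a tree and its treewidth is at least 2. The upper and lower bounds meet at 2, so that is the treewidth.

Treewidth 2.
One optimal decomposition is:
Bags: B1 = {d, h, j}  B2 = {c, d, j}  B3 = {b, c, j}  B4 = {b, c, i}  B5 = {b, g, i}  B6 = {e, g, i}  B7 = {a, e, g}  B8 = {a, e, f}
Tree: B1–B2, B2–B3, B3–B4, B4–B5, B5–B6, B6–B7, B7–B8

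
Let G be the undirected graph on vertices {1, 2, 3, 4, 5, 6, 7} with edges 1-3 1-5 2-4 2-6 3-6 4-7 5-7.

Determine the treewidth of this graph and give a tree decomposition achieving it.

Each bag holds 3 vertices, so the decomposition has width 2, which upper-bounds the treewidth. The edges 1–3–6–2–4–7–5–1 form a cycle, so G is not a tree and its treewidth is at least 2. The upper and lower bounds meet at 2, so that is the treewidth.

Treewidth 2.
One such decomposition:
Bags: B1 = {1, 3, 6}  B2 = {1, 2, 6}  B3 = {1, 2, 4}  B4 = {1, 4, 7}  B5 = {1, 5, 7}
Tree: B1–B2, B2–B3, B3–B4, B4–B5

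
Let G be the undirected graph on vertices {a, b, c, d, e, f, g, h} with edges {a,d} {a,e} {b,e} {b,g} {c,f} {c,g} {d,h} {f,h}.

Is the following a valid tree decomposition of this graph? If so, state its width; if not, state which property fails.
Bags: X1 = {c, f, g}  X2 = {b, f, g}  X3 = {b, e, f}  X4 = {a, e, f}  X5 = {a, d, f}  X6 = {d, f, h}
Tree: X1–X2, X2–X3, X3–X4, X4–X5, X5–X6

Yes; width 2.

Vertex coverage: the bags together contain {a, b, c, d, e, f, g, h}, the full vertex set. Edge coverage: each edge of G has both endpoints in at least one bag. Running intersection: for every vertex, the bags containing it form a connected subtree. All three properties hold, so this is a valid tree decomposition of width max|bag| − 1 = 2, and hence tw(G) ≤ 2.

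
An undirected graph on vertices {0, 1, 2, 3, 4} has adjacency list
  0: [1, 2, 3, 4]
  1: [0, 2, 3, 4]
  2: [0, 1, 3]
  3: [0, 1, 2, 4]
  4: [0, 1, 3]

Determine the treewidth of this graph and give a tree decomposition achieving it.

Treewidth 3.
One such decomposition:
Bags: B1 = {0, 1, 3, 4}  B2 = {0, 1, 2, 3}
Tree: B1–B2

Every bag has size at most 4, so the width is 4 − 1 = 3 and tw(G) ≤ 3. Conversely, {0, 1, 2, 3} is a clique of size 4, and the vertices of any clique must share a bag in every tree decomposition; so some bag has ≥ 4 vertices and tw(G) ≥ 3. Therefore the treewidth is 3.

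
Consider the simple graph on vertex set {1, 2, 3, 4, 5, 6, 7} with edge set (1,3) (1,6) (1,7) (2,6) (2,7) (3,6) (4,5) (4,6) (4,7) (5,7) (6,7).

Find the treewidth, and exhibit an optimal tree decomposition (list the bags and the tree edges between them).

Every bag has size at most 3, so the width is 3 − 1 = 2 and tw(G) ≤ 2. For the lower bound, the 3 vertices {4, 5, 7} are pairwise adjacent, and any tree decomposition puts a clique entirely inside one bag — forcing width ≥ 2. Combining the bounds, tw(G) = 2.

Treewidth 2.
One such decomposition:
Bags: B1 = {1, 3, 6}  B2 = {1, 6, 7}  B3 = {2, 6, 7}  B4 = {4, 6, 7}  B5 = {4, 5, 7}
Tree: B1–B2, B2–B3, B2–B4, B4–B5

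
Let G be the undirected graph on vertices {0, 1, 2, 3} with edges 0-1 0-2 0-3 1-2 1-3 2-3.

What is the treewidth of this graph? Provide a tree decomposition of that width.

A single bag containing all 4 vertices is trivially a valid decomposition of width 3. For the lower bound, the 4 vertices {0, 1, 2, 3} are pairwise adjacent, and any tree decomposition puts a clique entirely inside one bag — forcing width ≥ 3. Hence tw(G) = 3 exactly.

Treewidth 3.
One optimal decomposition is:
Bags: B1 = {0, 1, 2, 3}
Tree: (single bag)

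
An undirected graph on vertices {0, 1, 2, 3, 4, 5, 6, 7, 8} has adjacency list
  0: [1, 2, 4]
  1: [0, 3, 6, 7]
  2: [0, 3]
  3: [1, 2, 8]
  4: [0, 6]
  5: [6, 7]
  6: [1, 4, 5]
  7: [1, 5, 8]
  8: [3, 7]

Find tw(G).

3

A width-3 tree decomposition is:
Bags: B1 = {0, 2, 4, 6}  B2 = {0, 1, 2, 6}  B3 = {1, 2, 3, 6}  B4 = {1, 3, 5, 6}  B5 = {1, 3, 5, 7}  B6 = {3, 5, 7, 8}
Tree: B1–B2, B2–B3, B3–B4, B4–B5, B5–B6
The largest bag has 4 vertices, giving width 3; this decomposition certifies tw(G) ≤ 3. For the lower bound: the 4 vertex sets {0,2,4}, {6}, {1}, {3,5,7,8} are disjoint, each induces a connected subgraph, and every pair is joined by at least one edge of G. Contracting each set to a single vertex therefore yields K_{4} as a minor, and since treewidth is minor-monotone, tw(G) ≥ tw(K_{4}) = 3. Therefore the treewidth is 3.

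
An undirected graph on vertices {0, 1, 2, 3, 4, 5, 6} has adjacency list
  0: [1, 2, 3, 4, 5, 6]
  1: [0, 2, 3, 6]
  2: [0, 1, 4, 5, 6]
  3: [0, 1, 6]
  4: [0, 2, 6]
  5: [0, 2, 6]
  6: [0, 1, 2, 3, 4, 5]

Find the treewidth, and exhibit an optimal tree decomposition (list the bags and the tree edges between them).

Treewidth 3.
One optimal decomposition is:
Bags: B1 = {0, 1, 2, 6}  B2 = {0, 1, 3, 6}  B3 = {0, 2, 5, 6}  B4 = {0, 2, 4, 6}
Tree: B1–B2, B1–B3, B1–B4

Every bag has size at most 4, so the width is 4 − 1 = 3 and tw(G) ≤ 3. On the other hand G contains the 4-clique {0, 1, 2, 6}. A clique must lie in a single bag of any decomposition, so no decomposition can have width below 3. Therefore the treewidth is 3.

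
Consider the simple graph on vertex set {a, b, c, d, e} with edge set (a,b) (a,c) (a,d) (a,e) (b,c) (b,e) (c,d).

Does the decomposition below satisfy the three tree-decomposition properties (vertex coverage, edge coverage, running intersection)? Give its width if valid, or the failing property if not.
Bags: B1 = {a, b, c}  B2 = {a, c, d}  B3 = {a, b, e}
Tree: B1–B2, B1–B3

Vertex coverage: the bags together contain {a, b, c, d, e}, the full vertex set. Edge coverage: each edge of G has both endpoints in at least one bag. Running intersection: for every vertex, the bags containing it form a connected subtree. All three properties hold, so this is a valid tree decomposition of width max|bag| − 1 = 2, and hence tw(G) ≤ 2.

Yes; width 2.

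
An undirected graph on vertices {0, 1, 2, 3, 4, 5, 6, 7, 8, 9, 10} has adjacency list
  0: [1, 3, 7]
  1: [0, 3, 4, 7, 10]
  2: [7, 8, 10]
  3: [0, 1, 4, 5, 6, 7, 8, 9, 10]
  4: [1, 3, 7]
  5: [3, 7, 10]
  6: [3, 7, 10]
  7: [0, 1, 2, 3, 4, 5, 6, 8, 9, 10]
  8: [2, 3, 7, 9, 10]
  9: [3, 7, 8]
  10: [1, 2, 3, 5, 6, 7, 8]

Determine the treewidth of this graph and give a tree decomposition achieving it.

The largest bag has 4 vertices, giving width 3; this decomposition certifies tw(G) ≤ 3. Conversely, {2, 7, 8, 10} is a clique of size 4, and the vertices of any clique must share a bag in every tree decomposition; so some bag has ≥ 4 vertices and tw(G) ≥ 3. The upper and lower bounds meet at 3, so that is the treewidth.

Treewidth 3.
Bags: B1 = {1, 3, 7, 10}  B2 = {3, 5, 7, 10}  B3 = {3, 7, 8, 10}  B4 = {3, 7, 8, 9}  B5 = {3, 6, 7, 10}  B6 = {2, 7, 8, 10}  B7 = {0, 1, 3, 7}  B8 = {1, 3, 4, 7}
Tree: B1–B2, B2–B3, B3–B4, B3–B5, B3–B6, B1–B7, B7–B8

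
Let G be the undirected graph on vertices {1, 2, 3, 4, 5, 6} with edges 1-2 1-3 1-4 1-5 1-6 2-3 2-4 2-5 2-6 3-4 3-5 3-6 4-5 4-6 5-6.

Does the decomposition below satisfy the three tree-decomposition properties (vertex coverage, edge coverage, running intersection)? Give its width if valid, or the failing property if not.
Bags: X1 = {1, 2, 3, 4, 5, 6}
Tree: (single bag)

Yes; width 5.

Every vertex of G appears in some bag (union = {1, 2, 3, 4, 5, 6}); every edge is covered by a bag; and for each vertex v the set of bags containing v is connected in the bag tree. The decomposition is therefore valid. The largest bag has 6 vertices, so the width is 5.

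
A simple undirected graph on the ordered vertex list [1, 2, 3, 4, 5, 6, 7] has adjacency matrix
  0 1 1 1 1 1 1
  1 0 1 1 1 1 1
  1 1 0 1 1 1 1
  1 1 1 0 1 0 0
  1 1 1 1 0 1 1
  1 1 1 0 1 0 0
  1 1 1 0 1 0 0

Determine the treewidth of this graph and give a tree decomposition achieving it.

Each bag holds 5 vertices, so the decomposition has width 4, which upper-bounds the treewidth. Conversely, {1, 2, 3, 4, 5} is a clique of size 5, and the vertices of any clique must share a bag in every tree decomposition; so some bag has ≥ 5 vertices and tw(G) ≥ 4. The upper and lower bounds meet at 4, so that is the treewidth.

Treewidth 4.
One optimal decomposition is:
Bags: B1 = {1, 2, 3, 5, 6}  B2 = {1, 2, 3, 5, 7}  B3 = {1, 2, 3, 4, 5}
Tree: B1–B2, B2–B3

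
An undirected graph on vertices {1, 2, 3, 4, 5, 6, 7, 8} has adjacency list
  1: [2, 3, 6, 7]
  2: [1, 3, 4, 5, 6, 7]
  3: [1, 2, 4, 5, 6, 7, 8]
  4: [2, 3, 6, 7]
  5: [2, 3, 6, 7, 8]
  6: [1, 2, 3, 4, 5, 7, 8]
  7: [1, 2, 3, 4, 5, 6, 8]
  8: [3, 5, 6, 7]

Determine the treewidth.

A width-4 tree decomposition is:
Bags: B1 = {3, 5, 6, 7, 8}  B2 = {2, 3, 5, 6, 7}  B3 = {1, 2, 3, 6, 7}  B4 = {2, 3, 4, 6, 7}
Tree: B1–B2, B2–B3, B2–B4
The largest bag has 5 vertices, giving width 4; this decomposition certifies tw(G) ≤ 4. Conversely, {3, 5, 6, 7, 8} is a clique of size 5, and the vertices of any clique must share a bag in every tree decomposition; so some bag has ≥ 5 vertices and tw(G) ≥ 4. Therefore the treewidth is 4.

4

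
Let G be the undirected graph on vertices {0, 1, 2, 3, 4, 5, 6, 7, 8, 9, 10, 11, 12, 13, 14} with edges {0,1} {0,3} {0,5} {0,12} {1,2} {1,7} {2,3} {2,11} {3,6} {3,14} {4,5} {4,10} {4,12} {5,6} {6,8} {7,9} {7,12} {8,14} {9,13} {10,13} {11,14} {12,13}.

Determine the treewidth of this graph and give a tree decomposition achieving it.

Treewidth 3.
Bags: B1 = {4, 9, 10, 13}  B2 = {4, 9, 12, 13}  B3 = {4, 7, 9, 12}  B4 = {4, 5, 7, 12}  B5 = {0, 5, 7, 12}  B6 = {0, 1, 5, 7}  B7 = {0, 1, 5, 6}  B8 = {0, 1, 3, 6}  B9 = {1, 2, 3, 6}  B10 = {2, 3, 6, 8}  B11 = {2, 3, 8, 14}  B12 = {2, 8, 11, 14}
Tree: B1–B2, B2–B3, B3–B4, B4–B5, B5–B6, B6–B7, B7–B8, B8–B9, B9–B10, B10–B11, B11–B12

The largest bag has 4 vertices, giving width 3; this decomposition certifies tw(G) ≤ 3. For the lower bound: the 4 vertex sets {9,10,13}, {4}, {12}, {0,1,5,7} are disjoint, each induces a connected subgraph, and every pair is joined by at least one edge of G. Contracting each set to a single vertex therefore yields K_{4} as a minor, and since treewidth is minor-monotone, tw(G) ≥ tw(K_{4}) = 3. Combining the bounds, tw(G) = 3.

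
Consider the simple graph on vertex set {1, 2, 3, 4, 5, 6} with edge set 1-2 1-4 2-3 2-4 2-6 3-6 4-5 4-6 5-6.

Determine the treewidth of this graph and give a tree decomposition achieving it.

Each bag holds 3 vertices, so the decomposition has width 2, which upper-bounds the treewidth. Conversely, {2, 3, 6} is a clique of size 3, and the vertices of any clique must share a bag in every tree decomposition; so some bag has ≥ 3 vertices and tw(G) ≥ 2. Hence tw(G) = 2 exactly.

Treewidth 2.
One optimal decomposition is:
Bags: B1 = {2, 3, 6}  B2 = {2, 4, 6}  B3 = {1, 2, 4}  B4 = {4, 5, 6}
Tree: B1–B2, B2–B3, B2–B4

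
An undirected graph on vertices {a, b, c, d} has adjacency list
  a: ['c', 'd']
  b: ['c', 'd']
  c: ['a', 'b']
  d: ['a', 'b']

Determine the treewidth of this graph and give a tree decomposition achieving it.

Treewidth 2.
One such decomposition:
Bags: B1 = {a, b, c}  B2 = {a, b, d}
Tree: B1–B2

Every bag has size at most 3, so the width is 3 − 1 = 2 and tw(G) ≤ 2. Since a–c–b–d–a is a cycle in G, G is not acyclic. Forests are exactly the graphs of treewidth ≤ 1, so tw(G) ≥ 2. Therefore the treewidth is 2.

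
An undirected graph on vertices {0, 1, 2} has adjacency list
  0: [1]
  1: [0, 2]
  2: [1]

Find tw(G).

A width-1 tree decomposition is:
Bags: B1 = {0, 1}  B2 = {1, 2}
Tree: B1–B2
Every bag has size at most 2, so the width is 2 − 1 = 1 and tw(G) ≤ 1. Since G has at least one edge (e.g. 1–0), it is not an edgeless graph, so tw(G) ≥ 1. The upper and lower bounds meet at 1, so that is the treewidth.

1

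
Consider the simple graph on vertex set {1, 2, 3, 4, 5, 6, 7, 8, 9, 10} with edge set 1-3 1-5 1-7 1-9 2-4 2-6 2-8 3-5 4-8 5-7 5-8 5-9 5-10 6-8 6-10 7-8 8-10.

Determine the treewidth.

A width-2 tree decomposition is:
Bags: B1 = {1, 5, 7}  B2 = {5, 7, 8}  B3 = {1, 5, 9}  B4 = {5, 8, 10}  B5 = {6, 8, 10}  B6 = {2, 6, 8}  B7 = {1, 3, 5}  B8 = {2, 4, 8}
Tree: B1–B2, B1–B3, B2–B4, B4–B5, B5–B6, B3–B7, B6–B8
Every bag has size at most 3, so the width is 3 − 1 = 2 and tw(G) ≤ 2. For the lower bound, the 3 vertices {2, 4, 8} are pairwise adjacent, and any tree decomposition puts a clique entirely inside one bag — forcing width ≥ 2. The upper and lower bounds meet at 2, so that is the treewidth.

2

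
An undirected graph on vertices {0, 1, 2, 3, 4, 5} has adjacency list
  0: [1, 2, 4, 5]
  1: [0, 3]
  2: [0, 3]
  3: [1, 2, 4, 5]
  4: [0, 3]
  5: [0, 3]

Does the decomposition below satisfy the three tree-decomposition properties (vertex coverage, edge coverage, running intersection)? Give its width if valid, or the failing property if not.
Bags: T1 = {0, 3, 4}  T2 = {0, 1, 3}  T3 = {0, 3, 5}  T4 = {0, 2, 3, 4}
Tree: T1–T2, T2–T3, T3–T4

No — bags containing vertex 4 are not connected in the tree.

A tree decomposition must satisfy three properties: every vertex lies in some bag; for every edge, both endpoints lie together in some bag; and for every vertex, the bags containing it form a connected subtree. Here bags containing vertex 4 are not connected in the tree, so the decomposition is invalid.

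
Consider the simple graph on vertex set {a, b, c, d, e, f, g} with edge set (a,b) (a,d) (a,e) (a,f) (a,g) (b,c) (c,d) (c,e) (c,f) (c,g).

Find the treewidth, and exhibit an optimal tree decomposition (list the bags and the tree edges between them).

Every bag has size at most 3, so the width is 3 − 1 = 2 and tw(G) ≤ 2. For the lower bound, G contains the cycle c–f–a–b–c, so G is not a forest; only forests have treewidth ≤ 1, hence tw(G) ≥ 2. Therefore the treewidth is 2.

Treewidth 2.
Bags: B1 = {a, c, f}  B2 = {a, b, c}  B3 = {a, c, d}  B4 = {a, c, g}  B5 = {a, c, e}
Tree: B1–B2, B2–B3, B3–B4, B4–B5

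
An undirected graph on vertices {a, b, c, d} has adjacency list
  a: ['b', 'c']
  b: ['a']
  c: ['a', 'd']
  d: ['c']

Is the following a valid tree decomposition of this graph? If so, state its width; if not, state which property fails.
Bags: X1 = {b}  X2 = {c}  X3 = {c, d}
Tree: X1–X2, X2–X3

A tree decomposition must satisfy three properties: every vertex lies in some bag; for every edge, both endpoints lie together in some bag; and for every vertex, the bags containing it form a connected subtree. Here vertex a appears in no bag, so the decomposition is invalid.

No — vertex a appears in no bag.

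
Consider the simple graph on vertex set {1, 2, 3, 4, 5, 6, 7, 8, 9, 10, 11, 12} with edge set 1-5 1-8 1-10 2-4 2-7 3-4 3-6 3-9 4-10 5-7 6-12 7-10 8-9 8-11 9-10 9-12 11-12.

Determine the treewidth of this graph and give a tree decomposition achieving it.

Treewidth 3.
One such decomposition:
Bags: B1 = {3, 6, 11, 12}  B2 = {3, 9, 11, 12}  B3 = {3, 8, 9, 11}  B4 = {3, 4, 8, 9}  B5 = {4, 8, 9, 10}  B6 = {1, 4, 8, 10}  B7 = {1, 2, 4, 10}  B8 = {1, 2, 7, 10}  B9 = {1, 2, 5, 7}
Tree: B1–B2, B2–B3, B3–B4, B4–B5, B5–B6, B6–B7, B7–B8, B8–B9

The largest bag has 4 vertices, giving width 3; this decomposition certifies tw(G) ≤ 3. For the lower bound: the 4 vertex sets {6,11,12}, {3}, {9}, {1,4,8,10} are disjoint, each induces a connected subgraph, and every pair is joined by at least one edge of G. Contracting each set to a single vertex therefore yields K_{4} as a minor, and since treewidth is minor-monotone, tw(G) ≥ tw(K_{4}) = 3. Hence tw(G) = 3 exactly.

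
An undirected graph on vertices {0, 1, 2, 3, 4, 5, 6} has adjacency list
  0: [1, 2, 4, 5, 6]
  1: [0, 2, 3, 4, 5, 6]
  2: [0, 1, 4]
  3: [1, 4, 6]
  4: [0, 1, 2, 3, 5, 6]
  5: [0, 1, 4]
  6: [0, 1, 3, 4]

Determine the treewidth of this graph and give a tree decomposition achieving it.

The largest bag has 4 vertices, giving width 3; this decomposition certifies tw(G) ≤ 3. On the other hand G contains the 4-clique {0, 1, 2, 4}. A clique must lie in a single bag of any decomposition, so no decomposition can have width below 3. Combining the bounds, tw(G) = 3.

Treewidth 3.
One such decomposition:
Bags: B1 = {0, 1, 4, 6}  B2 = {1, 3, 4, 6}  B3 = {0, 1, 4, 5}  B4 = {0, 1, 2, 4}
Tree: B1–B2, B1–B3, B1–B4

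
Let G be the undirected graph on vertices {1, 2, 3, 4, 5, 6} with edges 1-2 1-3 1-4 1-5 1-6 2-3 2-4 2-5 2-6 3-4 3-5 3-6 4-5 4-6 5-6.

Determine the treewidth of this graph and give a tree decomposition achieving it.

A single bag containing all 6 vertices is trivially a valid decomposition of width 5. Conversely, {1, 2, 3, 4, 5, 6} is a clique of size 6, and the vertices of any clique must share a bag in every tree decomposition; so some bag has ≥ 6 vertices and tw(G) ≥ 5. Combining the bounds, tw(G) = 5.

Treewidth 5.
One optimal decomposition is:
Bags: B1 = {1, 2, 3, 4, 5, 6}
Tree: (single bag)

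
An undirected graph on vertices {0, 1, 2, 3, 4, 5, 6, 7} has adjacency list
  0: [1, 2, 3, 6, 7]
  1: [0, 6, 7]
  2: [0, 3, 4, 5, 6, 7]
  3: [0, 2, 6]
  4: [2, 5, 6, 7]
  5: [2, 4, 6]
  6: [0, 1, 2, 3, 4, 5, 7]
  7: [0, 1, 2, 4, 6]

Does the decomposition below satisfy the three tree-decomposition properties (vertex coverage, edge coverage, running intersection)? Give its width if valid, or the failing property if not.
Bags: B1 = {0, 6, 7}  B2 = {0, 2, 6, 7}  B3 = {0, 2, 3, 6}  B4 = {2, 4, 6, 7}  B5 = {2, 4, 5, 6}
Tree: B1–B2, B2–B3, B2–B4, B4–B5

No — vertex 1 appears in no bag.

A tree decomposition must satisfy three properties: every vertex lies in some bag; for every edge, both endpoints lie together in some bag; and for every vertex, the bags containing it form a connected subtree. Here vertex 1 appears in no bag, so the decomposition is invalid.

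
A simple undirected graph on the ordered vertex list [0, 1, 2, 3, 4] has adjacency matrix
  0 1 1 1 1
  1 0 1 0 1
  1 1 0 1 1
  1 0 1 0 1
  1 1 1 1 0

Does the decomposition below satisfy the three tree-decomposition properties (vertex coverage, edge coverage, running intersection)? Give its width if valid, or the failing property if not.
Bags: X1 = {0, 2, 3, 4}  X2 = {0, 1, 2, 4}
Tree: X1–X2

Vertex coverage: the bags together contain {0, 1, 2, 3, 4}, the full vertex set. Edge coverage: each edge of G has both endpoints in at least one bag. Running intersection: for every vertex, the bags containing it form a connected subtree. All three properties hold, so this is a valid tree decomposition of width max|bag| − 1 = 3, and hence tw(G) ≤ 3.

Yes; width 3.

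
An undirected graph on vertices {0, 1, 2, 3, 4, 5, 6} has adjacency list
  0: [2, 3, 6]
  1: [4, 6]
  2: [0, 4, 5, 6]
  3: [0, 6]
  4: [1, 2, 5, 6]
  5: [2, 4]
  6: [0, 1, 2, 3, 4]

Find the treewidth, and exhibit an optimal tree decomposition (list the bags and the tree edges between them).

The largest bag has 3 vertices, giving width 2; this decomposition certifies tw(G) ≤ 2. On the other hand G contains the 3-clique {2, 4, 5}. A clique must lie in a single bag of any decomposition, so no decomposition can have width below 2. Therefore the treewidth is 2.

Treewidth 2.
Bags: B1 = {0, 2, 6}  B2 = {2, 4, 6}  B3 = {2, 4, 5}  B4 = {0, 3, 6}  B5 = {1, 4, 6}
Tree: B1–B2, B2–B3, B1–B4, B2–B5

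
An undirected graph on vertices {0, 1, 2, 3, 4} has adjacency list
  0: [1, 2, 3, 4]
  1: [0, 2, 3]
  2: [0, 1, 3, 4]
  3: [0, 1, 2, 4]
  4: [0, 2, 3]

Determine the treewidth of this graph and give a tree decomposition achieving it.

Treewidth 3.
Bags: B1 = {0, 1, 2, 3}  B2 = {0, 2, 3, 4}
Tree: B1–B2

The largest bag has 4 vertices, giving width 3; this decomposition certifies tw(G) ≤ 3. Conversely, {0, 1, 2, 3} is a clique of size 4, and the vertices of any clique must share a bag in every tree decomposition; so some bag has ≥ 4 vertices and tw(G) ≥ 3. The upper and lower bounds meet at 3, so that is the treewidth.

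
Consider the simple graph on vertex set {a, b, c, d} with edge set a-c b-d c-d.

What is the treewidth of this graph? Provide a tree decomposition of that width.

Each bag holds 2 vertices, so the decomposition has width 1, which upper-bounds the treewidth. Since G has at least one edge (e.g. b–d), it is not an edgeless graph, so tw(G) ≥ 1. The upper and lower bounds meet at 1, so that is the treewidth.

Treewidth 1.
One such decomposition:
Bags: B1 = {b, d}  B2 = {c, d}  B3 = {a, c}
Tree: B1–B2, B2–B3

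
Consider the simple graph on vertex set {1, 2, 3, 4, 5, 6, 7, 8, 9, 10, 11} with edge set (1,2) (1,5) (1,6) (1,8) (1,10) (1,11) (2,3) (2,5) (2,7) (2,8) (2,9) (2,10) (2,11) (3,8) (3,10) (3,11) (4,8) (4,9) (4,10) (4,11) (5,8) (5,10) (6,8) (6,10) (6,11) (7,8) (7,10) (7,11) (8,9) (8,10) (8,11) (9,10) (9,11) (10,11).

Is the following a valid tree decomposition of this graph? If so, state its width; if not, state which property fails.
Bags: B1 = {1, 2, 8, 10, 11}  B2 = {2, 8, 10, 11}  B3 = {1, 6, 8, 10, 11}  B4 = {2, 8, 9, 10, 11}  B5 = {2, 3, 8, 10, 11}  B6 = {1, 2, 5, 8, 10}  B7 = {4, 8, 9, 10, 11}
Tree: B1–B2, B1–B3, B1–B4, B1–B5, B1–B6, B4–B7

No — vertex 7 appears in no bag.

A tree decomposition must satisfy three properties: every vertex lies in some bag; for every edge, both endpoints lie together in some bag; and for every vertex, the bags containing it form a connected subtree. Here vertex 7 appears in no bag, so the decomposition is invalid.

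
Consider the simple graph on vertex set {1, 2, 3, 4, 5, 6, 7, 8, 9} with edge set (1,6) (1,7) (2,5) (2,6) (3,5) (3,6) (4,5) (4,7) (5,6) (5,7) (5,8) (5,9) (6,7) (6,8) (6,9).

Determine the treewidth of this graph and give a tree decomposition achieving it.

Treewidth 2.
One optimal decomposition is:
Bags: B1 = {5, 6, 8}  B2 = {3, 5, 6}  B3 = {5, 6, 7}  B4 = {1, 6, 7}  B5 = {4, 5, 7}  B6 = {5, 6, 9}  B7 = {2, 5, 6}
Tree: B1–B2, B1–B3, B3–B4, B3–B5, B2–B6, B3–B7

Every bag has size at most 3, so the width is 3 − 1 = 2 and tw(G) ≤ 2. For the lower bound, the 3 vertices {1, 6, 7} are pairwise adjacent, and any tree decomposition puts a clique entirely inside one bag — forcing width ≥ 2. Therefore the treewidth is 2.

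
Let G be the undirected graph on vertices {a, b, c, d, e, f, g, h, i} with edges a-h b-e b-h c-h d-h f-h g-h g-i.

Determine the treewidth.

A width-1 tree decomposition is:
Bags: B1 = {g, h}  B2 = {b, h}  B3 = {c, h}  B4 = {d, h}  B5 = {b, e}  B6 = {g, i}  B7 = {f, h}  B8 = {a, h}
Tree: B1–B2, B1–B3, B1–B4, B2–B5, B1–B6, B3–B7, B1–B8
Every bag has size at most 2, so the width is 2 − 1 = 1 and tw(G) ≤ 1. Any graph with an edge has treewidth ≥ 1, and G has the edge h–g. Hence tw(G) = 1 exactly.

1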